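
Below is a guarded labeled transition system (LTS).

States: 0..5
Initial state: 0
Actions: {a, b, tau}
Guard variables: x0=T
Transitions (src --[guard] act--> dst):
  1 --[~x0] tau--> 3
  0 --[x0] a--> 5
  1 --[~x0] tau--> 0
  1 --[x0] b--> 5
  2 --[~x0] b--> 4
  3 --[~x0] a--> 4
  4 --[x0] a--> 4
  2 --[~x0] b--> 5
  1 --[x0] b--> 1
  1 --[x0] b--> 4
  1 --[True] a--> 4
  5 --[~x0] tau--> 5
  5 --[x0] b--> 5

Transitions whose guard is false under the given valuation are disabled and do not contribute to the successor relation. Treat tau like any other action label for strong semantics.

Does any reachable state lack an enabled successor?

Reach set: {0,5}
  0: a→5  [deg 1]
  5: b→5  [deg 1]

Answer: DEADLOCK-FREE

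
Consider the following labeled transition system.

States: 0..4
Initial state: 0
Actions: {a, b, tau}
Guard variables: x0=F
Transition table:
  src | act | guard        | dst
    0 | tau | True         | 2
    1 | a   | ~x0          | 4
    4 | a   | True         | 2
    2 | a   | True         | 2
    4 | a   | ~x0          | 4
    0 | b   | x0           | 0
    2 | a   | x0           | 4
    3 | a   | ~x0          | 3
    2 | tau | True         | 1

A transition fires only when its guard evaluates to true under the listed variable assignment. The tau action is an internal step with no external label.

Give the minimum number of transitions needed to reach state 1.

Answer: 2

Working:
Layered search for 1:
  depth 0: {0}
  depth 1: {2}
  depth 2: {1}
1 enters at depth 2; path tau·tau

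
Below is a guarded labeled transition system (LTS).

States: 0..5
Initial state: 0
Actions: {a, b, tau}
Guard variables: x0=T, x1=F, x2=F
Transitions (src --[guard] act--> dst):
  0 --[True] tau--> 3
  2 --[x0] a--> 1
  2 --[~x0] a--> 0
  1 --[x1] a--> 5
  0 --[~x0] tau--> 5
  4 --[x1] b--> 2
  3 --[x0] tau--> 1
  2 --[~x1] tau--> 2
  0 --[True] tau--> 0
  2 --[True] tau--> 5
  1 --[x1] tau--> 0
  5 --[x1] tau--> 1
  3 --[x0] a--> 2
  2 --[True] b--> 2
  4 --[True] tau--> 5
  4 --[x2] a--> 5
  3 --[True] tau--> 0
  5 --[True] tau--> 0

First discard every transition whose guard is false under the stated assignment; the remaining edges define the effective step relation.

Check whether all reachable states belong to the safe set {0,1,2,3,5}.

Answer: INVARIANT HOLDS

Trace:
Allowed set {0,1,2,3,5}
Reachable = {0,1,2,3,5}
  0: safe
  1: safe
  2: safe
  3: safe
  5: safe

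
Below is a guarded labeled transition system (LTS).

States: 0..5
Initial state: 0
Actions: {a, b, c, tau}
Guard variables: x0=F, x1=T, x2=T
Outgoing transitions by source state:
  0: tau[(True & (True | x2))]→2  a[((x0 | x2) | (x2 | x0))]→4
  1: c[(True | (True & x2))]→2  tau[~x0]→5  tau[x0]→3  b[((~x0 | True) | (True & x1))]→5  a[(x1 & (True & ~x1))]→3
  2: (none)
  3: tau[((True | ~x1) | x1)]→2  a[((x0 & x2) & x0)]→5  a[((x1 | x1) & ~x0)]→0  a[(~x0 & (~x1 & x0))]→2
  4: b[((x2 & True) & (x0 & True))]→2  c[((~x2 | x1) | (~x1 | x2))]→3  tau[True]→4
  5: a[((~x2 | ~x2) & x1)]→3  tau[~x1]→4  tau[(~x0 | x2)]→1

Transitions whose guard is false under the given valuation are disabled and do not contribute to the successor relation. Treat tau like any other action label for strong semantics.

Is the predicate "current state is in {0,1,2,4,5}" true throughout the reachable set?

Answer: INVARIANT VIOLATED at state 3

Analysis:
Safe = {0,1,2,4,5}
R = {0,2,3,4}
  0: safe
  2: safe
  3: outside
  4: safe
witness against invariant: a·c → 3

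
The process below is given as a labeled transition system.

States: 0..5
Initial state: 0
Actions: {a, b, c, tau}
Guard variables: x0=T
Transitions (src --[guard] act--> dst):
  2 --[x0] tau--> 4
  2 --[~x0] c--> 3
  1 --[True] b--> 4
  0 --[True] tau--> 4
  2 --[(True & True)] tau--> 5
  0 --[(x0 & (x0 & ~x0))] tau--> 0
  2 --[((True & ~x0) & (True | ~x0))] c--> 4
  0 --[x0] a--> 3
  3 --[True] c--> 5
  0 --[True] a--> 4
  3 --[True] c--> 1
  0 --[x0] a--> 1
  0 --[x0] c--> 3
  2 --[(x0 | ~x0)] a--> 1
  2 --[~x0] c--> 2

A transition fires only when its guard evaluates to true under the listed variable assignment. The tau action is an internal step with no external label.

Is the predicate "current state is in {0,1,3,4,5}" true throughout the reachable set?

Answer: INVARIANT HOLDS

Analysis:
Allowed set {0,1,3,4,5}
R = {0,1,3,4,5}
  0: ✓
  1: ✓
  3: ✓
  4: ✓
  5: ✓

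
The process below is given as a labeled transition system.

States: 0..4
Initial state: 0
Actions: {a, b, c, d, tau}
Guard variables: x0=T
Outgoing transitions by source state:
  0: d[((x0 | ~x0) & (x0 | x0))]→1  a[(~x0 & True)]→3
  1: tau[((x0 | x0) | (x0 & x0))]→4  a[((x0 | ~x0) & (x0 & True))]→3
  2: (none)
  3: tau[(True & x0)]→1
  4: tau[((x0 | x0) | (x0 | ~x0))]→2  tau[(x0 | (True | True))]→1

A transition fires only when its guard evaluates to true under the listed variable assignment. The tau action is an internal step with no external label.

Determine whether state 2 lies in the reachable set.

6 transition(s) survive guard evaluation.
depth 0: {0}
depth 1: {1}  cumulative {0,1}
depth 2: {3,4}  cumulative {0,1,3,4}
depth 3: {2}  cumulative {0,1,2,3,4}
Reach set: {0,1,2,3,4}
Path to 2: d·tau·tau

Answer: REACHABLE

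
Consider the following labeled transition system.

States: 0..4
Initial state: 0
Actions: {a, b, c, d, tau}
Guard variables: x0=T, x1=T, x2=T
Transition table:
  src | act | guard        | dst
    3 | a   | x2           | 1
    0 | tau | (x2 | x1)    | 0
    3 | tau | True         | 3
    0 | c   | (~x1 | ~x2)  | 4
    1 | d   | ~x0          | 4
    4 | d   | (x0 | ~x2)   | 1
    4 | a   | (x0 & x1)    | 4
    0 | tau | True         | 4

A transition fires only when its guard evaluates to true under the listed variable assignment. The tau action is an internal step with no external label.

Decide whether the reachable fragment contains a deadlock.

Reach set: {0,1,4}
  0: tau→0  tau→4  [2 exit(s)]
  1: ∅  [deadlock]
  4: a→4  d→1  [2 exit(s)]
trace reaching 1: tau·d

Answer: DEADLOCK at state 1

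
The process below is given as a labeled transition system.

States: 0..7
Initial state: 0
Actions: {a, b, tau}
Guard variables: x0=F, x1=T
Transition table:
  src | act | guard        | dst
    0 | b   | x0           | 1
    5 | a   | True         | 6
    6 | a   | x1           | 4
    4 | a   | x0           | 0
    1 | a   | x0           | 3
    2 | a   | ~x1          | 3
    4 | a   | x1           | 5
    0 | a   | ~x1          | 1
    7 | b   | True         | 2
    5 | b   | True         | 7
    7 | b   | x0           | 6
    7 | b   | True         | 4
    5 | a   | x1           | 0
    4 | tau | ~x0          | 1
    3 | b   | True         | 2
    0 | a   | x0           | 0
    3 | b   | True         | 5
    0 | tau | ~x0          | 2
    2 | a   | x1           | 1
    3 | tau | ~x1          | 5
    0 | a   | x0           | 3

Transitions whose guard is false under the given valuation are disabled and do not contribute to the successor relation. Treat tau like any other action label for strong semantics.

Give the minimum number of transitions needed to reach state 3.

Answer: UNREACHABLE

Trace:
Layered search for 3:
  Layer 0: {0}
  Layer 1: {2}
  Layer 2: {1}
3 never appears.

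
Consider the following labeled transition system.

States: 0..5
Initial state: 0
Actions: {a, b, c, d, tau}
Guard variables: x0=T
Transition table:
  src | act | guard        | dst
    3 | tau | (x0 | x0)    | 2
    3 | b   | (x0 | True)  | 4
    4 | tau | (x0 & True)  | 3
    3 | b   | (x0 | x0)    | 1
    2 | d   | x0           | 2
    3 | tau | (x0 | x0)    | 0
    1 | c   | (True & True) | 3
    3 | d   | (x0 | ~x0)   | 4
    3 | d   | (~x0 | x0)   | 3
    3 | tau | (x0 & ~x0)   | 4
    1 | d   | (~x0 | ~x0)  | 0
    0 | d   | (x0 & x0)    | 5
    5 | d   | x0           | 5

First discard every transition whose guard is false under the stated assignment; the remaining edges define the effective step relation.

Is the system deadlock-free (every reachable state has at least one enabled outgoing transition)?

Reachable = {0,5}
  0: d→5  [1 exit(s)]
  5: d→5  [1 exit(s)]

Answer: DEADLOCK-FREE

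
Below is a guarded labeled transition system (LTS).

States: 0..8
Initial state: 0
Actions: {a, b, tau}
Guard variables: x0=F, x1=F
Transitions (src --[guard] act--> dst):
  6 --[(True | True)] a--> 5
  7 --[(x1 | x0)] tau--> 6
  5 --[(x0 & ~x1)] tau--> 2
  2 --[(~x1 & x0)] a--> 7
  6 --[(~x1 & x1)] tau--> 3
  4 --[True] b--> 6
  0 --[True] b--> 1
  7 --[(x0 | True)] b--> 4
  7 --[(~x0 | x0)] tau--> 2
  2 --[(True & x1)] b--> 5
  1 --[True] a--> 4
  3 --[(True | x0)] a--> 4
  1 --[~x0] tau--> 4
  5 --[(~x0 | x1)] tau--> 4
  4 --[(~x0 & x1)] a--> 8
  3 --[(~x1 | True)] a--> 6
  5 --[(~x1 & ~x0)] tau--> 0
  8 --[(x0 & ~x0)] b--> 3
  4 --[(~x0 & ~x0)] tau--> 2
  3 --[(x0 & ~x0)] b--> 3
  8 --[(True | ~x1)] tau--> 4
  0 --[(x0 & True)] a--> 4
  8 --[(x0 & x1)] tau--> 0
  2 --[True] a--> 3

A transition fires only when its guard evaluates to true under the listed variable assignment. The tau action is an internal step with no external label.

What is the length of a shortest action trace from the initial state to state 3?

Answer: 4

Analysis:
Breadth-first toward 3:
  Layer 0: {0}
  Layer 1: {1}
  Layer 2: {4}
  Layer 3: {2,6}
  Layer 4: {3,5}
3 enters at depth 4; path b·a·tau·a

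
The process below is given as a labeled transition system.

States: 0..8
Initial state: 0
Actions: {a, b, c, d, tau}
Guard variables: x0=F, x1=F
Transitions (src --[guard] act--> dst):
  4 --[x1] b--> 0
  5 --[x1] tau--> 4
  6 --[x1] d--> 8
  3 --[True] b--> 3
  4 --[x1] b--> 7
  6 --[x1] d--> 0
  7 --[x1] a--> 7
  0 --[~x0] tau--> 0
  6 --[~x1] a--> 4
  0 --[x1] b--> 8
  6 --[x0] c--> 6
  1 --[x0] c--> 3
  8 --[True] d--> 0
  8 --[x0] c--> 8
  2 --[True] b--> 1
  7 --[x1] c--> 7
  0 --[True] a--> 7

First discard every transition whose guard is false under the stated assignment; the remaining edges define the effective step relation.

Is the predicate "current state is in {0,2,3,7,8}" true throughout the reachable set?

Answer: INVARIANT HOLDS

Analysis:
Safe = {0,2,3,7,8}
Reachable = {0,7}
  0: ok
  7: ok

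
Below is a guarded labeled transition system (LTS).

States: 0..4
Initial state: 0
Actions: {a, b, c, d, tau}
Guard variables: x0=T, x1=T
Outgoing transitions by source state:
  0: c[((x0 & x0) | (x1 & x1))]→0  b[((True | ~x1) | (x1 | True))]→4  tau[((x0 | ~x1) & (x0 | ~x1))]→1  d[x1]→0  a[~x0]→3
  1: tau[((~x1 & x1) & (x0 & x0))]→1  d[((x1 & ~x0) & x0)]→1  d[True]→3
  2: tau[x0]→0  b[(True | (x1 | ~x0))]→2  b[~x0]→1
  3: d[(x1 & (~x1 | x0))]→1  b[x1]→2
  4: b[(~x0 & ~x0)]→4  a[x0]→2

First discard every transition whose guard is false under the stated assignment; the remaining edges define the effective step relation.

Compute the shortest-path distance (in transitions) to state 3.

Layered search for 3:
  Layer 0: {0}
  Layer 1: {1,4}
  Layer 2: {2,3}
first hit 3 at d=2 via tau·d

Answer: 2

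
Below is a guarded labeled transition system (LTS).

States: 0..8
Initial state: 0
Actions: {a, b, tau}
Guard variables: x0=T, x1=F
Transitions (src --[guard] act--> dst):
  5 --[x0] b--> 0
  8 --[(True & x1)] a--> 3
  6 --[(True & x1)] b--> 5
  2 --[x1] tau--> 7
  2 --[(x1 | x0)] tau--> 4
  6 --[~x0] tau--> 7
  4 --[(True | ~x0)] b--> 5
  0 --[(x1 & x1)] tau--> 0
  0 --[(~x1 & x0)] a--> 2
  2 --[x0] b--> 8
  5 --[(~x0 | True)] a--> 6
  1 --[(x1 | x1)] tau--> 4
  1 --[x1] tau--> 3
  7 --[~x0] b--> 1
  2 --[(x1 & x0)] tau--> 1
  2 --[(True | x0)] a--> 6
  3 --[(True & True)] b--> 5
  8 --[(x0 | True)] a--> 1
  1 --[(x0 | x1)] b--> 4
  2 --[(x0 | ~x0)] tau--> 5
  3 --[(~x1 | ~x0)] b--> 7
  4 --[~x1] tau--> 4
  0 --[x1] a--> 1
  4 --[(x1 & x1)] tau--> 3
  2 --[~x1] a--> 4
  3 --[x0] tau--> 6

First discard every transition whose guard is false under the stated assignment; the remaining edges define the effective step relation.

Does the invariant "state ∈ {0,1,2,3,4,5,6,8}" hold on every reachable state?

Answer: INVARIANT HOLDS

Analysis:
Allowed set {0,1,2,3,4,5,6,8}
Reachable = {0,1,2,4,5,6,8}
  0: ok
  1: ok
  2: ok
  4: ok
  5: ok
  6: ok
  8: ok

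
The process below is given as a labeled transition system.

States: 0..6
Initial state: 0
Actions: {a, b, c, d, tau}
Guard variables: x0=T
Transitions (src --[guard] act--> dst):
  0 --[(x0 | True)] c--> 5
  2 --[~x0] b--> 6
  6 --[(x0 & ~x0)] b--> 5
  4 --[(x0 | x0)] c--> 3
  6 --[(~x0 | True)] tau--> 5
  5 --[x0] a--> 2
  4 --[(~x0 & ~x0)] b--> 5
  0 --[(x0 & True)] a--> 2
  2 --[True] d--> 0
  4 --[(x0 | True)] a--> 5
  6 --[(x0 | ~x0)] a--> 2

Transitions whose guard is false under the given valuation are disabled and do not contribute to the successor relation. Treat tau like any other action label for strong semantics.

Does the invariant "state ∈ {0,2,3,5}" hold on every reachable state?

Safe = {0,2,3,5}
R = {0,2,5}
  0: ok
  2: ok
  5: ok

Answer: INVARIANT HOLDS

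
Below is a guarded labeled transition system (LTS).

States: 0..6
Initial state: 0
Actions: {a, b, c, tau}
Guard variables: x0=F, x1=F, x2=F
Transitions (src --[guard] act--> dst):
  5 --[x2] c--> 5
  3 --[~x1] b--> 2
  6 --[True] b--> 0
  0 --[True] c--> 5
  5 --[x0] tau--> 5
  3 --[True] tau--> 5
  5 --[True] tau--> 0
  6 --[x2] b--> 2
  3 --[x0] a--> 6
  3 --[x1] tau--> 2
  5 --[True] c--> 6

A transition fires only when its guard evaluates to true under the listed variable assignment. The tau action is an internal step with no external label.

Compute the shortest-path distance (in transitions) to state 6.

Answer: 2

Trace:
BFS to 6:
  L0 = {0}
  L1 = {5}
  L2 = {6}
6 enters at depth 2; path c·c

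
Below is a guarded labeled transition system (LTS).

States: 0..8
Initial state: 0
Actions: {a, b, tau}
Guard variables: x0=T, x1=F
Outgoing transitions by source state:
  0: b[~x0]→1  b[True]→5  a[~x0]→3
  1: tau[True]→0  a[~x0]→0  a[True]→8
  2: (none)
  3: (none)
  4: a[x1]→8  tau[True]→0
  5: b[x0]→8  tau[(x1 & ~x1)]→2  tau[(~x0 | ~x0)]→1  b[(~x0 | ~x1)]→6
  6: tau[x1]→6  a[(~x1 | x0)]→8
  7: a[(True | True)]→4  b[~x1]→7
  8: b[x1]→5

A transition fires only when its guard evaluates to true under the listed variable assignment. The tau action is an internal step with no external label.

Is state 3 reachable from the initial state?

Answer: UNREACHABLE

Trace:
Guard filter leaves 9 enabled edge(s).
Layer 0: {0}
Layer 1: {5}  now seen {0,5}
Layer 2: {6,8}  now seen {0,5,6,8}
Reach set: {0,5,6,8}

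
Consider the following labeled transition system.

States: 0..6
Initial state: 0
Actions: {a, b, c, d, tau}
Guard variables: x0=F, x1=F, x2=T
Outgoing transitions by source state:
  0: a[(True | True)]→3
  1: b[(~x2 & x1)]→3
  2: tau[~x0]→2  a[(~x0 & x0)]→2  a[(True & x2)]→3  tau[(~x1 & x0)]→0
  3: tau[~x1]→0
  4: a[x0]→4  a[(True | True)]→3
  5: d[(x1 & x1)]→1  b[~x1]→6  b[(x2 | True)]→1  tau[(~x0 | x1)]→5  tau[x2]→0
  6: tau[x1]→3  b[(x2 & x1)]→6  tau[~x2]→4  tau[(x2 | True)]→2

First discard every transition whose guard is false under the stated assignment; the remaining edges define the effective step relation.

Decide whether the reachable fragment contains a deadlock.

Reach set: {0,3}
  0: a→3  [1 out]
  3: tau→0  [1 out]

Answer: DEADLOCK-FREE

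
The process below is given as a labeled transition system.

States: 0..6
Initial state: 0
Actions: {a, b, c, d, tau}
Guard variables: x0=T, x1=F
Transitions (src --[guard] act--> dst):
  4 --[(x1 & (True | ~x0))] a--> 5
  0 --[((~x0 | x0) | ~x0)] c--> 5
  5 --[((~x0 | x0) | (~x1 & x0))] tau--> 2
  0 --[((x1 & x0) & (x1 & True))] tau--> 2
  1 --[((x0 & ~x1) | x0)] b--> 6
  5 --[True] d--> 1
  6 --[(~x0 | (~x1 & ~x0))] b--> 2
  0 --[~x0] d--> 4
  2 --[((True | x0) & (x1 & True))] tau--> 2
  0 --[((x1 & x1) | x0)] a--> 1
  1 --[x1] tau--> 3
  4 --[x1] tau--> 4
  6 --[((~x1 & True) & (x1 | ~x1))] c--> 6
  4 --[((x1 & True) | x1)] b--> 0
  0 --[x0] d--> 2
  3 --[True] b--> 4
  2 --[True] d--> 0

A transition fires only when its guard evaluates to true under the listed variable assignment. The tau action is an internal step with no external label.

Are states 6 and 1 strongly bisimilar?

Bisimulation quotient by refinement:
  round 0: {{0,1,2,3,4,5,6}}
  round 1: {{0},{1,3},{2},{4},{5},{6}}
  round 2: {{0},{1},{2},{3},{4},{5},{6}}
Fixed point at round 3; 7 class(es).
[6]={6}  [1]={1}

Answer: NOT BISIMILAR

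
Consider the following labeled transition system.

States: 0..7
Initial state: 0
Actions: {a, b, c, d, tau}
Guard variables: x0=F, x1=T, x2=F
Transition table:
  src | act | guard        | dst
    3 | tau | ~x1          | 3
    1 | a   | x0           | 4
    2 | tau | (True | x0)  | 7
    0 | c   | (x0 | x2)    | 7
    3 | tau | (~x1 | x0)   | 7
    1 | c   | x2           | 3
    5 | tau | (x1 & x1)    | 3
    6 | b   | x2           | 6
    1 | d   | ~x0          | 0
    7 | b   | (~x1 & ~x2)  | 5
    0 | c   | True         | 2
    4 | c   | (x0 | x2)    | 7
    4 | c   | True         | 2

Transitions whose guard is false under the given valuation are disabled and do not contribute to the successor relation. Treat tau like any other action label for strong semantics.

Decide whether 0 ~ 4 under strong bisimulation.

Answer: BISIMILAR

Analysis:
Compute ~ classes (split until stable):
  π0 = {{0,1,2,3,4,5,6,7}}
  π1 = {{0,4},{1},{2,5},{3,6,7}}
4 equivalence class(es) (converged in 2)
0∈{0,4}, 4∈{0,4}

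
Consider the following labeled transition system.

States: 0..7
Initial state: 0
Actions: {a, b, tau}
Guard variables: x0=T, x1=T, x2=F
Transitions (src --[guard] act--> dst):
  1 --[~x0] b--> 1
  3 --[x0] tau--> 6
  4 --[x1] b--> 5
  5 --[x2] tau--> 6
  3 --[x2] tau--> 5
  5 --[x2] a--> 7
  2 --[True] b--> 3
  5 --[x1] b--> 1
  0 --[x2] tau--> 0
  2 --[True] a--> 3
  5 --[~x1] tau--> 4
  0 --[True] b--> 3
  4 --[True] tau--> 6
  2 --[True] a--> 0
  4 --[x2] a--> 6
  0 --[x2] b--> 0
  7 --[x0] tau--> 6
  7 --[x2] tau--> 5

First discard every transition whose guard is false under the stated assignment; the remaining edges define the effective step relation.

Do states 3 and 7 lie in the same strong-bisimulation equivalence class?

Answer: BISIMILAR

Trace:
Compute ~ classes (split until stable):
  π0 = {{0,1,2,3,4,5,6,7}}
  π1 = {{0,5},{1,6},{2},{3,7},{4}}
  π2 = {{0},{1,6},{2},{3,7},{4},{5}}
Fixed point at round 3; 6 class(es).
[3]={3,7}  [7]={3,7}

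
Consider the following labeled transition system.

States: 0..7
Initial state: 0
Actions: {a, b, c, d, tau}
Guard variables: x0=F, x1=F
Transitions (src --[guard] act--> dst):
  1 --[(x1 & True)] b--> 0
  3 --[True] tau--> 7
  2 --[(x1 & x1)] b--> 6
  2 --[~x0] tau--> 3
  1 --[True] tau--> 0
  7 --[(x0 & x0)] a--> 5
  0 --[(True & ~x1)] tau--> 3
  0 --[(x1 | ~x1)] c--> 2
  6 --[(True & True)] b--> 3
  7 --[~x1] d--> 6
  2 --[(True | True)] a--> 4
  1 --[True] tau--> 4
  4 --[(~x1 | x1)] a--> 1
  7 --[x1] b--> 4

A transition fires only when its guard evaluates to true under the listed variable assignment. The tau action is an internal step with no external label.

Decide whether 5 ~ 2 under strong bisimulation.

Compute ~ classes (split until stable):
  π0 = {{0,1,2,3,4,5,6,7}}
  π1 = {{0},{1,3},{2},{4},{5},{6},{7}}
  π2 = {{0},{1},{2},{3},{4},{5},{6},{7}}
Fixed point at round 3; 8 class(es).
[5]={5}  [2]={2}

Answer: NOT BISIMILAR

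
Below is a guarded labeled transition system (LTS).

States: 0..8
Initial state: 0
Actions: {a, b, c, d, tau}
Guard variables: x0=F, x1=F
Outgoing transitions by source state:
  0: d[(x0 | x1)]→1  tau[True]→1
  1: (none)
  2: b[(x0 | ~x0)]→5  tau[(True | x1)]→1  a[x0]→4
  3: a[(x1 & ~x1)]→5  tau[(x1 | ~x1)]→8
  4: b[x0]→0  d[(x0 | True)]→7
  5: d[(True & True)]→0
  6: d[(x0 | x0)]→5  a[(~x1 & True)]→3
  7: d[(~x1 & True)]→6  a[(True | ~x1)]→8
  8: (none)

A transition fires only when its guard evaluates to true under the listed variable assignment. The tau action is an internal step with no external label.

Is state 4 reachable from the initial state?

9 transition(s) survive guard evaluation.
Layer 0: {0}
Layer 1: {1}  now seen {0,1}
R = {0,1}

Answer: UNREACHABLE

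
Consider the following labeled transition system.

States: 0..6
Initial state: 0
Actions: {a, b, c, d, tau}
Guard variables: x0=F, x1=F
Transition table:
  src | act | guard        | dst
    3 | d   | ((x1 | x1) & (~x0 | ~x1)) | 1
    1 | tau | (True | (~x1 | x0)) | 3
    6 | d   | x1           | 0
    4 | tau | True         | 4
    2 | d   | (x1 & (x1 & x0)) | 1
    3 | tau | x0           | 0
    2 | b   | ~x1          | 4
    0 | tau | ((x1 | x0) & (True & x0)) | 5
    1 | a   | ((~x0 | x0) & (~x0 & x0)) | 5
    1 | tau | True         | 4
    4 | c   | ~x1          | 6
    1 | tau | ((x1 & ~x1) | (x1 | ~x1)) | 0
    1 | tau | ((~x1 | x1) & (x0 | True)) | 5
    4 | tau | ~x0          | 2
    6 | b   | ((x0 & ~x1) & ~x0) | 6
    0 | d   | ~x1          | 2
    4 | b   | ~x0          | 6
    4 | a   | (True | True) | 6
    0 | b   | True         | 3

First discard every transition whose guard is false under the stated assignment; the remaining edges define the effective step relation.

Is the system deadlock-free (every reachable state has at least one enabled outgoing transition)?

Answer: DEADLOCK at state 3

Trace:
R = {0,2,3,4,6}
  0: b→3  d→2  [2 exit(s)]
  2: b→4  [1 exit(s)]
  3: ∅  [no exit]
  4: a→6  b→6  c→6  tau→2  tau→4  [5 exit(s)]
  6: ∅  [no exit]
witness 3: b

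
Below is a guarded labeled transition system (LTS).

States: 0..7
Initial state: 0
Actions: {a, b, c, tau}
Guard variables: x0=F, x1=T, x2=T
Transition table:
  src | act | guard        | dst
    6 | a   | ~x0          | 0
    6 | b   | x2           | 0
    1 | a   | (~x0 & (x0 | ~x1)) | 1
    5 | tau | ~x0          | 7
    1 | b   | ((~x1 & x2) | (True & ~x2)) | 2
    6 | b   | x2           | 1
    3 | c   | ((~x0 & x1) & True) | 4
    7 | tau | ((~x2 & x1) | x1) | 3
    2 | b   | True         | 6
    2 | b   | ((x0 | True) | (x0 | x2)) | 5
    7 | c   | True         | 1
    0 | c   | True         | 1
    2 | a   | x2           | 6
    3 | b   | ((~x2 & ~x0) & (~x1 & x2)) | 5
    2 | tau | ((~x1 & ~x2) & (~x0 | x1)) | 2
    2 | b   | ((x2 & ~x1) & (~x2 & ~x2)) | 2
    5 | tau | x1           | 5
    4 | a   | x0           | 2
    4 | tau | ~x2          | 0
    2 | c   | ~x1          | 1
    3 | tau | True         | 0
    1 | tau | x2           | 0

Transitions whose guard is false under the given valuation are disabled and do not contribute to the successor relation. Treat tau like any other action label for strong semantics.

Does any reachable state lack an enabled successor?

Reachable = {0,1}
  0: c→1  [1 out]
  1: tau→0  [1 out]

Answer: DEADLOCK-FREE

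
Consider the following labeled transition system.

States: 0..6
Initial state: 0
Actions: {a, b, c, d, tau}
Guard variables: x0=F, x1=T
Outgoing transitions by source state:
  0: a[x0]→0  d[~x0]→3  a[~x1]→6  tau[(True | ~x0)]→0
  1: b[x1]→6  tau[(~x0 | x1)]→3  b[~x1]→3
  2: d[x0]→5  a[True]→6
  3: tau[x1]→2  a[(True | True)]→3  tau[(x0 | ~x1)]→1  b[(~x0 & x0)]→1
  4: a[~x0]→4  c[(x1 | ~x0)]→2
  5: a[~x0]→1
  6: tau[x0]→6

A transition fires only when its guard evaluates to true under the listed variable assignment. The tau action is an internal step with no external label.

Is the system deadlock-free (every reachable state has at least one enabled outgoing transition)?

Answer: DEADLOCK at state 6

Analysis:
Reach set: {0,2,3,6}
  0: d→3  tau→0  [2 exit(s)]
  2: a→6  [1 exit(s)]
  3: a→3  tau→2  [2 exit(s)]
  6: ∅  [STUCK]
trace reaching 6: d·tau·a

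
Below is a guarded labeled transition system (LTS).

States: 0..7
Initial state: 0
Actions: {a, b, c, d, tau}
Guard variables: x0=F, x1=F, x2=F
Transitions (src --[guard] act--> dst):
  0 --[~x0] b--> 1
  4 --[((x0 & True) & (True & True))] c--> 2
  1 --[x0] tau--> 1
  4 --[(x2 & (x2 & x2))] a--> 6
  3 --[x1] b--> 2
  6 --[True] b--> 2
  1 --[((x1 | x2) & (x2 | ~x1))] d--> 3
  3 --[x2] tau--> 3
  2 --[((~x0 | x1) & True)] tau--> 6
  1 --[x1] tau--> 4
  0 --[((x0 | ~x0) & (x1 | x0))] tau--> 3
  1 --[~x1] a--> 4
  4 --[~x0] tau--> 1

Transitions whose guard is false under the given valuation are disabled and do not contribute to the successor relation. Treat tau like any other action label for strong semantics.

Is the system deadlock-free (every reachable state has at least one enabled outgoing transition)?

Answer: DEADLOCK-FREE

Analysis:
Reach set: {0,1,4}
  0: b→1  [deg 1]
  1: a→4  [deg 1]
  4: tau→1  [deg 1]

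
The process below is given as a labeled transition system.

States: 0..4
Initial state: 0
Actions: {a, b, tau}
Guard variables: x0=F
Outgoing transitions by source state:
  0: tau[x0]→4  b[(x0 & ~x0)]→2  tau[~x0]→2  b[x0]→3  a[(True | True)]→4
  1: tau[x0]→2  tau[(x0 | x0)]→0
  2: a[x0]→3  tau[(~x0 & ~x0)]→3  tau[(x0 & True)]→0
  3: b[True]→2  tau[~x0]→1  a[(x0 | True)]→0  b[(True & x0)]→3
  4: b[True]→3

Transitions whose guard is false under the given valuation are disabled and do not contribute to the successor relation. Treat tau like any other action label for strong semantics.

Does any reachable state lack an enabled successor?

Reachable = {0,1,2,3,4}
  0: a→4  tau→2  [2 exit(s)]
  1: ∅  [deadlock]
  2: tau→3  [1 exit(s)]
  3: a→0  b→2  tau→1  [3 exit(s)]
  4: b→3  [1 exit(s)]
trace reaching 1: tau·tau·tau

Answer: DEADLOCK at state 1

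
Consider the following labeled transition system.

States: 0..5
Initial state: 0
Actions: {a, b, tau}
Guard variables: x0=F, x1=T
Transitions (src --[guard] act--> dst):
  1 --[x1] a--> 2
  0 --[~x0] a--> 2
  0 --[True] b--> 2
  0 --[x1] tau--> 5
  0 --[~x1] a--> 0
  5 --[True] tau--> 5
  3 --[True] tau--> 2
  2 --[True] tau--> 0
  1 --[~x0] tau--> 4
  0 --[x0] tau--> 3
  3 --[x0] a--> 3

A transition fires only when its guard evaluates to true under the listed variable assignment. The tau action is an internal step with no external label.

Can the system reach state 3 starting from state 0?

Guard filter leaves 8 enabled edge(s).
Layer 0: {0}
Layer 1: {2,5}  total {0,2,5}
Reach set: {0,2,5}

Answer: UNREACHABLE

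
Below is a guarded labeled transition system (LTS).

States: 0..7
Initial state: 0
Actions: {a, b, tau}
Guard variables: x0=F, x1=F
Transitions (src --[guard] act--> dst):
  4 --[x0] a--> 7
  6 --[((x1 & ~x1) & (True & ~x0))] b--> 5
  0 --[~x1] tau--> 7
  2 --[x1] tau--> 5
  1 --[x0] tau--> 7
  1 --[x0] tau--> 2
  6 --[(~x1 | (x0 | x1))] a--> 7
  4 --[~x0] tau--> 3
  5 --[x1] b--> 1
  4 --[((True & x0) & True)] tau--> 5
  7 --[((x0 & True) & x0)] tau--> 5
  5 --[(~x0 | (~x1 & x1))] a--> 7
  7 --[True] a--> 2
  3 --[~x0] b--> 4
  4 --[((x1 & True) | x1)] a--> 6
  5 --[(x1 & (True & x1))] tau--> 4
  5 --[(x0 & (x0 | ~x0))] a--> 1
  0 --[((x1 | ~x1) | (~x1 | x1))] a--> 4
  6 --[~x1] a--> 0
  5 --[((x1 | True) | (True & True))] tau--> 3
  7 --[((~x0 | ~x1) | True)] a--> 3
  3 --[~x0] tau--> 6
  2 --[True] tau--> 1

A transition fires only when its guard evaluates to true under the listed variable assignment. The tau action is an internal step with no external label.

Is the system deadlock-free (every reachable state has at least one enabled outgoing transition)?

Answer: DEADLOCK at state 1

Analysis:
R = {0,1,2,3,4,6,7}
  0: a→4  tau→7  [deg 2]
  1: ∅  [no exit]
  2: tau→1  [deg 1]
  3: b→4  tau→6  [deg 2]
  4: tau→3  [deg 1]
  6: a→0  a→7  [deg 2]
  7: a→2  a→3  [deg 2]
Path to 1: tau·a·tau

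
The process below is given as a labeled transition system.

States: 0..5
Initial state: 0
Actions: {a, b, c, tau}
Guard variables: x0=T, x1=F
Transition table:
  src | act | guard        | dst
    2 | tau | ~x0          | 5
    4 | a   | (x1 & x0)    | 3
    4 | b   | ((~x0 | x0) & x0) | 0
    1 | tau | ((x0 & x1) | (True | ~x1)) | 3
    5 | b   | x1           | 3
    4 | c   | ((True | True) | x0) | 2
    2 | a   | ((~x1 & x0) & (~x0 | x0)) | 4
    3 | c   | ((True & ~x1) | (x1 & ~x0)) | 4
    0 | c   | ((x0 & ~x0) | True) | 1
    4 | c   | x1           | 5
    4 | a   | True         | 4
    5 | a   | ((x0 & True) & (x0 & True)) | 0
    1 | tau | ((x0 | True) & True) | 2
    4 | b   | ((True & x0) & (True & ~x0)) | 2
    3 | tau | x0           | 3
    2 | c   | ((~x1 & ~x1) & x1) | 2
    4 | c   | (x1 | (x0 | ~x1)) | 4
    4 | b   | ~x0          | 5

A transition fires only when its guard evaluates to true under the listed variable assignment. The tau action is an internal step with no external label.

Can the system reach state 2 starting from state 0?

Answer: REACHABLE

Analysis:
11 transition(s) survive guard evaluation.
Layer 0: {0}
Layer 1: {1}  total {0,1}
Layer 2: {2,3}  total {0,1,2,3}
Layer 3: {4}  total {0,1,2,3,4}
R = {0,1,2,3,4}
trace reaching 2: c·tau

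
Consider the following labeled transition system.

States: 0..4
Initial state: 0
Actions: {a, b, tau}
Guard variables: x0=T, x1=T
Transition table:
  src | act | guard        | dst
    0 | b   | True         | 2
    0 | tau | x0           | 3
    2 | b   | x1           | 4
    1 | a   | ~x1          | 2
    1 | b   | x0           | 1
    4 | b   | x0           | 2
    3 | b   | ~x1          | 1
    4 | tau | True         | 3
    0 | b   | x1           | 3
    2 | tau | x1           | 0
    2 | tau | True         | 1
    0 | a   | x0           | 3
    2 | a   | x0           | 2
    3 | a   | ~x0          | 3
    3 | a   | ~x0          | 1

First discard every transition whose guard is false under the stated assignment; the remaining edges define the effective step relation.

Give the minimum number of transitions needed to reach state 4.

Layered search for 4:
  depth 0: {0}
  depth 1: {2,3}
  depth 2: {1,4}
depth(4)=2, e.g. b·b

Answer: 2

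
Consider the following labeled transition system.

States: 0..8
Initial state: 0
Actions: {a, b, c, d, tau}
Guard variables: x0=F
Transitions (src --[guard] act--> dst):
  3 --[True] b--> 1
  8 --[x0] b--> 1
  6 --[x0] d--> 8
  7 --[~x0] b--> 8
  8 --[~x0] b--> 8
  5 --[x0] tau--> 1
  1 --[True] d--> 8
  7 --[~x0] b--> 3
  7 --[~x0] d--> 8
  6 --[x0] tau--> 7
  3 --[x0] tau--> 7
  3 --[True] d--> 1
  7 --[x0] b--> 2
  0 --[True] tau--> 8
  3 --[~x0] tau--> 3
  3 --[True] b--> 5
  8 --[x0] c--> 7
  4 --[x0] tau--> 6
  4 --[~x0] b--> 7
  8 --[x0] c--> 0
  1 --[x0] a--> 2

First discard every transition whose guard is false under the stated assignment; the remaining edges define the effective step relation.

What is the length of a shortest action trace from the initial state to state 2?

Answer: UNREACHABLE

Trace:
Breadth-first toward 2:
  Layer 0: {0}
  Layer 1: {8}
2 never appears.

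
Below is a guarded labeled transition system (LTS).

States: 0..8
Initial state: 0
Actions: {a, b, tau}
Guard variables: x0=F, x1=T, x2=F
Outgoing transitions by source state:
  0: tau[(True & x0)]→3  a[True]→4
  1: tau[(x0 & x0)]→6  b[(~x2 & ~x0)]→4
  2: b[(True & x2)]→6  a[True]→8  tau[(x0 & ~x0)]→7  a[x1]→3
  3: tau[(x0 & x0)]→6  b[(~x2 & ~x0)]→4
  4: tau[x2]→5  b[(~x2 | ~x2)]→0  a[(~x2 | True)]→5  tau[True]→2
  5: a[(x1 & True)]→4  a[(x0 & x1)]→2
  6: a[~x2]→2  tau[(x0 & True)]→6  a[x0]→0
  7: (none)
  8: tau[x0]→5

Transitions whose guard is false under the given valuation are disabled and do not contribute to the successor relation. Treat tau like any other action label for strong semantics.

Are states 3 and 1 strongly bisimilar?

Answer: BISIMILAR

Trace:
Bisimulation quotient by refinement:
  round 0: {{0,1,2,3,4,5,6,7,8}}
  round 1: {{0,2,5,6},{1,3},{4},{7,8}}
  round 2: {{0,5},{1,3},{2},{4},{6},{7,8}}
stable after 3 split(s): 6 block(s)
class of 3: {1,3}; class of 1: {1,3}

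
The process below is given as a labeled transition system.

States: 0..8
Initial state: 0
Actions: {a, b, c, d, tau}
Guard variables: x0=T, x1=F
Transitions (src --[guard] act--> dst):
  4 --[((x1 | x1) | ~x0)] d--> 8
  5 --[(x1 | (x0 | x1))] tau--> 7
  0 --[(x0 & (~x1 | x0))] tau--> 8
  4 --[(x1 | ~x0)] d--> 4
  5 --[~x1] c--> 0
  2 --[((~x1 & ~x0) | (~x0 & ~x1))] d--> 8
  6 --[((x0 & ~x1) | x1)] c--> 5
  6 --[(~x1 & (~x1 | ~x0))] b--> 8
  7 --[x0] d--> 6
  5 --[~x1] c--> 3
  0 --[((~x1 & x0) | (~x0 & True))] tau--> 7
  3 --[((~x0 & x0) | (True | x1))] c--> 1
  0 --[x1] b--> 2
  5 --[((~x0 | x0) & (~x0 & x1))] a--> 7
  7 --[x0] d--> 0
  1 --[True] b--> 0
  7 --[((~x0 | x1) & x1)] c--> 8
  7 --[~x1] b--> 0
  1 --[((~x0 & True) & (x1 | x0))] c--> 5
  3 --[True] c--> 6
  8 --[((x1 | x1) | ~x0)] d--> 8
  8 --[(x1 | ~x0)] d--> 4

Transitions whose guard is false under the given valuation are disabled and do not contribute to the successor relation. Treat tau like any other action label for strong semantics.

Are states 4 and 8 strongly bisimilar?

Refine partition for ~:
  π0 = {{0,1,2,3,4,5,6,7,8}}
  π1 = {{0},{1},{2,4,8},{3},{5},{6},{7}}
Fixed point at round 2; 7 class(es).
class of 4: {2,4,8}; class of 8: {2,4,8}

Answer: BISIMILAR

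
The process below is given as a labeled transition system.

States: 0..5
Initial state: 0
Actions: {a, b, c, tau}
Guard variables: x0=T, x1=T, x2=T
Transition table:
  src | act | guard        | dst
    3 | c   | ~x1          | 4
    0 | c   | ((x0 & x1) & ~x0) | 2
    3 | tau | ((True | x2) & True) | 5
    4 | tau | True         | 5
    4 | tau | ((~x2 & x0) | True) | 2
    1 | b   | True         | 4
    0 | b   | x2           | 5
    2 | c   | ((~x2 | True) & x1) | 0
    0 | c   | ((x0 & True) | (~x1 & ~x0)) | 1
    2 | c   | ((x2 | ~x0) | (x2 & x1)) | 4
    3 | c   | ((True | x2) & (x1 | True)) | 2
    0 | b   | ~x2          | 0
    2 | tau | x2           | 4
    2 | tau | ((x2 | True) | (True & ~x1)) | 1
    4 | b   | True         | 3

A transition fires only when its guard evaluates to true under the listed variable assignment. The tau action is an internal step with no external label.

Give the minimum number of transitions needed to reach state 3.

Answer: 3

Trace:
BFS to 3:
  L0 = {0}
  L1 = {1,5}
  L2 = {4}
  L3 = {2,3}
3 enters at depth 3; path c·b·b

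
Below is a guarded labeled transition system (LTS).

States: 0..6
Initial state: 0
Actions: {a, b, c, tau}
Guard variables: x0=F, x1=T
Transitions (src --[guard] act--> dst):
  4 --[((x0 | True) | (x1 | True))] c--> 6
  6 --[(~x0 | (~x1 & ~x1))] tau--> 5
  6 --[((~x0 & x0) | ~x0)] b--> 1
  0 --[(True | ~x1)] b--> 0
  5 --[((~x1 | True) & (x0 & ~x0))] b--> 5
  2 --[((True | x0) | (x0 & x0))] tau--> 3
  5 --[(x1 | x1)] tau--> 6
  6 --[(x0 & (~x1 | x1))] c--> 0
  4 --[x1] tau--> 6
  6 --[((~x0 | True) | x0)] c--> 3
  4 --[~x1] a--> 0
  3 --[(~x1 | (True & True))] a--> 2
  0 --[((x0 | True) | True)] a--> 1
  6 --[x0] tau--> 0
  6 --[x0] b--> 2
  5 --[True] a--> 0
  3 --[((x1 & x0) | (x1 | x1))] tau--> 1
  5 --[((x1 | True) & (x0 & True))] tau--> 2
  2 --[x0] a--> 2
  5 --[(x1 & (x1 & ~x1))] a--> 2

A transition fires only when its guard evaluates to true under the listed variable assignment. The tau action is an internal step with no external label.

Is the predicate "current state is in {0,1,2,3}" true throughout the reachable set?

Answer: INVARIANT HOLDS

Analysis:
Allowed set {0,1,2,3}
Reachable = {0,1}
  0: safe
  1: safe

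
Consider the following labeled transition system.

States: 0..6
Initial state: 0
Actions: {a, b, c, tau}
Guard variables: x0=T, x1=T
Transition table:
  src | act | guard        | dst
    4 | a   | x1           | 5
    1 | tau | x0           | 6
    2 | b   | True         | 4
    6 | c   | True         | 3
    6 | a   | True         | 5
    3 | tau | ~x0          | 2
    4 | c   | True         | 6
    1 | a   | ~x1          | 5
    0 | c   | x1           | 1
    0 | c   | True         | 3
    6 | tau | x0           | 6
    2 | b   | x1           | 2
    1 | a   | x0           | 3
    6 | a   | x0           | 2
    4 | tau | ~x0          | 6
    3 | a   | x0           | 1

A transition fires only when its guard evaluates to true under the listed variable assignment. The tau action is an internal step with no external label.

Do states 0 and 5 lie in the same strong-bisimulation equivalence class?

Answer: NOT BISIMILAR

Analysis:
Bisimulation quotient by refinement:
  round 0: {{0,1,2,3,4,5,6}}
  round 1: {{0},{1},{2},{3},{4},{5},{6}}
stable after 2 split(s): 7 block(s)
class of 0: {0}; class of 5: {5}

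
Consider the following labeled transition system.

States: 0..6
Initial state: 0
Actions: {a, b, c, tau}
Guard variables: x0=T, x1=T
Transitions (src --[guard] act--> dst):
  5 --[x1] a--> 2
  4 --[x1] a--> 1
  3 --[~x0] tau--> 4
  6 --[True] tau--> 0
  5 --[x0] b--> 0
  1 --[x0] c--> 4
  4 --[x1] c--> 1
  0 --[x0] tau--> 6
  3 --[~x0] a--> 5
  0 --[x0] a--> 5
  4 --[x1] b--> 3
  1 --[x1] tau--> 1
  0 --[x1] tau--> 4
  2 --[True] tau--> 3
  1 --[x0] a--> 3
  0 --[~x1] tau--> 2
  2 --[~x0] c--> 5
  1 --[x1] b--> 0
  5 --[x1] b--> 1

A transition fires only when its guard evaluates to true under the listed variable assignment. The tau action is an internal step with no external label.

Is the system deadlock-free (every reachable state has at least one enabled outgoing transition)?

Reachable = {0,1,2,3,4,5,6}
  0: a→5  tau→4  tau→6  [deg 3]
  1: a→3  b→0  c→4  tau→1  [deg 4]
  2: tau→3  [deg 1]
  3: ∅  [deadlock]
  4: a→1  b→3  c→1  [deg 3]
  5: a→2  b→0  b→1  [deg 3]
  6: tau→0  [deg 1]
Path to 3: tau·b

Answer: DEADLOCK at state 3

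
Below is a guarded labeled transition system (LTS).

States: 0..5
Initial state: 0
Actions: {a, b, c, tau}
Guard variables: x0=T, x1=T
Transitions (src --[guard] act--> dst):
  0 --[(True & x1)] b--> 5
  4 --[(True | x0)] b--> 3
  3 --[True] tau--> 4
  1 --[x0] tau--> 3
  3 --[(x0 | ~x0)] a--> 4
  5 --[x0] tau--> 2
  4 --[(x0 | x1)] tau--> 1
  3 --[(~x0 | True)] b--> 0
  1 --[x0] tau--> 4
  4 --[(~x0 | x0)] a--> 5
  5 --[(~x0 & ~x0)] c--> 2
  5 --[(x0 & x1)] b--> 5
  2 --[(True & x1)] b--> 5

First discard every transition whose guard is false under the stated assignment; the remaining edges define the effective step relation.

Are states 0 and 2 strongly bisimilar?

Answer: BISIMILAR

Analysis:
Bisimulation quotient by refinement:
  round 0: {{0,1,2,3,4,5}}
  round 1: {{0,2},{1},{3,4},{5}}
  round 2: {{0,2},{1},{3},{4},{5}}
Fixed point at round 3; 5 class(es).
[0]={0,2}  [2]={0,2}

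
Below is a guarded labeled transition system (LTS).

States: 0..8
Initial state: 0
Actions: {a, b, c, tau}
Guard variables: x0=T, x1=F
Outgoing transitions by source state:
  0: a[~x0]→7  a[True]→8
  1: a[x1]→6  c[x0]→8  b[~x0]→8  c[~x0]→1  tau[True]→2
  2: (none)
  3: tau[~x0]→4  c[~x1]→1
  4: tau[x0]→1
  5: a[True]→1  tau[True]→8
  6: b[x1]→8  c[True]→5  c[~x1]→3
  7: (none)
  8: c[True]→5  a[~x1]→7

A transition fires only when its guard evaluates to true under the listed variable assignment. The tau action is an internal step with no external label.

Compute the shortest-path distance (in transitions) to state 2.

BFS to 2:
  Layer 0: {0}
  Layer 1: {8}
  Layer 2: {5,7}
  Layer 3: {1}
  Layer 4: {2}
depth(2)=4, e.g. a·c·a·tau

Answer: 4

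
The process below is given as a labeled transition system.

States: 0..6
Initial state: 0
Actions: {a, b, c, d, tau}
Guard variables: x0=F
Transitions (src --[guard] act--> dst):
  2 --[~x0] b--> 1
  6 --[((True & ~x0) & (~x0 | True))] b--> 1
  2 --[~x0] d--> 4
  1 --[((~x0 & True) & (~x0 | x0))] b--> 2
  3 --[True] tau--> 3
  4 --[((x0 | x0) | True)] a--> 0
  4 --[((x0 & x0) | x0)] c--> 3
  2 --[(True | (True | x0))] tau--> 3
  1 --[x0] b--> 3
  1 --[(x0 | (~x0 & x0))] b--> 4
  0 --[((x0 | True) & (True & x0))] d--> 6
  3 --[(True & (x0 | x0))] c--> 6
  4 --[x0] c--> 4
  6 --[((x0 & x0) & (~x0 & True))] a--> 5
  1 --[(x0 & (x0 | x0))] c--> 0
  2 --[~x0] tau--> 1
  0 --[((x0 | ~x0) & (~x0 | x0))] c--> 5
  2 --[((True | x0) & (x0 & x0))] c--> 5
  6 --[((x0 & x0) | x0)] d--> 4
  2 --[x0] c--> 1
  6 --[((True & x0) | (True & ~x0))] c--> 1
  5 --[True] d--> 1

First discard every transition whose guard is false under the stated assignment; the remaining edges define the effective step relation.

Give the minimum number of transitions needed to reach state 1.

Breadth-first toward 1:
  depth 0: {0}
  depth 1: {5}
  depth 2: {1}
depth(1)=2, e.g. c·d

Answer: 2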